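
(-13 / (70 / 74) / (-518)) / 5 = 13 / 2450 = 0.01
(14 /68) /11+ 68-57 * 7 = -123787 /374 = -330.98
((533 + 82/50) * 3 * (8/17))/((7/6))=646.96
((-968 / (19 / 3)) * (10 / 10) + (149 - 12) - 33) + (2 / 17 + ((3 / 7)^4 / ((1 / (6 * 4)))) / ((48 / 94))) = -36557277 / 775523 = -47.14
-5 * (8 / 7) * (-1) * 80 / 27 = 3200 / 189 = 16.93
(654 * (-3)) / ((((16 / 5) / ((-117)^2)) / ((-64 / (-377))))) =-41319720 / 29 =-1424817.93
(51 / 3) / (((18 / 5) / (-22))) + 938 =7507 / 9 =834.11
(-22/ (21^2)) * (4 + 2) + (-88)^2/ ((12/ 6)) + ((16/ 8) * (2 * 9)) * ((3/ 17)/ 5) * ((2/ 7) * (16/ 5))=241957076/ 62475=3872.86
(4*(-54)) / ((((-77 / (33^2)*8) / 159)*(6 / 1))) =141669 / 14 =10119.21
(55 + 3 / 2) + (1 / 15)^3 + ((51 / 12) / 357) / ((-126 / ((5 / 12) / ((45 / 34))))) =4036492043 / 71442000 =56.50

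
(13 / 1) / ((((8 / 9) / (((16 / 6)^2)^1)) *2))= 52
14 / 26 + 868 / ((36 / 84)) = 79009 / 39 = 2025.87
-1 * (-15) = 15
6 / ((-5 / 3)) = -18 / 5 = -3.60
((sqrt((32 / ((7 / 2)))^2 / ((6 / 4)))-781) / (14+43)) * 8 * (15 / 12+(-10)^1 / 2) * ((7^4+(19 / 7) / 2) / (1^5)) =131336865 / 133-3587520 * sqrt(6) / 931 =978056.35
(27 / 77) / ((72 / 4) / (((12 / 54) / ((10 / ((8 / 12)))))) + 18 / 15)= 45 / 156079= 0.00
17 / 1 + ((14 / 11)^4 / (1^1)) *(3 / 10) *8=1705477 / 73205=23.30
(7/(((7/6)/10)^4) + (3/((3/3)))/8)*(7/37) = 103681029/14504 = 7148.44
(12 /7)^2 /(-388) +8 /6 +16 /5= 322664 /71295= 4.53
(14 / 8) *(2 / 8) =7 / 16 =0.44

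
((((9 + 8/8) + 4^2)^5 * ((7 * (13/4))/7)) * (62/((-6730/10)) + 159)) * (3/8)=1548609265515/673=2301053886.35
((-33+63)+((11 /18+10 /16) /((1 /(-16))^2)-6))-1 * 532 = -1724 /9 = -191.56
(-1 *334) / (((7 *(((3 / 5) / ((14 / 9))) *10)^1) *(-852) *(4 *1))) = 167 / 46008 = 0.00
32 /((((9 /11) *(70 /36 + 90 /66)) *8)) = 968 /655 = 1.48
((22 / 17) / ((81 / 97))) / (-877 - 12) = -2134 / 1224153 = -0.00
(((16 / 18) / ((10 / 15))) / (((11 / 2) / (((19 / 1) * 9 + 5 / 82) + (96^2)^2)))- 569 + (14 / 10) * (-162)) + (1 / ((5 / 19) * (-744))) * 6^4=78507605971 / 3813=20589458.69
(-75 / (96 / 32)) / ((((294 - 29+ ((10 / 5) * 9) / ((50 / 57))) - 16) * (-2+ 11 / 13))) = 1625 / 20214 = 0.08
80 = 80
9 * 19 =171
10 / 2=5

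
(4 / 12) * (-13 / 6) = -13 / 18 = -0.72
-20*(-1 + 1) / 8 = 0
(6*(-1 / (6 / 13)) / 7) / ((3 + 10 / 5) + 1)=-13 / 42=-0.31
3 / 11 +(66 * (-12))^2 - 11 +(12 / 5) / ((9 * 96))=627253.28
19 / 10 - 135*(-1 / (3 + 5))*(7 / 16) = 5941 / 640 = 9.28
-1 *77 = -77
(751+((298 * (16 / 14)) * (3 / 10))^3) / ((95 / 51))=2333825591151 / 4073125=572981.58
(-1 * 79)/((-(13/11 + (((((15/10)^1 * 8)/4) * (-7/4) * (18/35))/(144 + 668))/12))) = 28225120/422141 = 66.86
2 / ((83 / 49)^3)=235298 / 571787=0.41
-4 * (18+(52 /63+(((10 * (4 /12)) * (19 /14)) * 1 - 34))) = 2684 /63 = 42.60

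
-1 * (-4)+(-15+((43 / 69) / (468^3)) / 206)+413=585706337738539 / 1456980939648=402.00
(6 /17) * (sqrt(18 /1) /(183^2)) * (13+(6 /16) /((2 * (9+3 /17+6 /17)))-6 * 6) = -0.00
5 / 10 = 1 / 2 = 0.50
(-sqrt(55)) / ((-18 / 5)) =5* sqrt(55) / 18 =2.06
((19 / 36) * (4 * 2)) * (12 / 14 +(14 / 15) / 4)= 4.60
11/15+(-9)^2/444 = 2033/2220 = 0.92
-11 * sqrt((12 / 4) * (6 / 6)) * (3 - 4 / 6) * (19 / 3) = -1463 * sqrt(3) / 9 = -281.55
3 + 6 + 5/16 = 149/16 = 9.31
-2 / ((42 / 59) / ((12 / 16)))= -59 / 28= -2.11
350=350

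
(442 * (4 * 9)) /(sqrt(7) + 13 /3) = 310284 /53-71604 * sqrt(7) /53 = 2279.96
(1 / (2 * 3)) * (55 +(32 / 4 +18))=27 / 2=13.50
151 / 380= 0.40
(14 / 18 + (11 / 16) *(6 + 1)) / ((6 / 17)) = 13685 / 864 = 15.84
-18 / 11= -1.64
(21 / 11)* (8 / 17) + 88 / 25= 20656 / 4675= 4.42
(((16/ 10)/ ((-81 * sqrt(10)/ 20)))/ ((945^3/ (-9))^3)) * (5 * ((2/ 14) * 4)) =64 * sqrt(10)/ 467457150248584328724609375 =0.00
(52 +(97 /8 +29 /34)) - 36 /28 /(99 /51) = 673513 /10472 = 64.32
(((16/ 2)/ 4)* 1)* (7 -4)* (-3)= -18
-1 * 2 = -2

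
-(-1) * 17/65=17/65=0.26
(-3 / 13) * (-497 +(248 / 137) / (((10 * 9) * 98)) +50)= 135031933 / 1309035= 103.15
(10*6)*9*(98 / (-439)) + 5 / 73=-3860965 / 32047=-120.48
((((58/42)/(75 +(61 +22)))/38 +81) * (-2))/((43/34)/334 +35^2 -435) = -57988465774/282783811443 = -0.21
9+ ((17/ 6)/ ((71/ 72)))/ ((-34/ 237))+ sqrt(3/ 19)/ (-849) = -783/ 71- sqrt(57)/ 16131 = -11.03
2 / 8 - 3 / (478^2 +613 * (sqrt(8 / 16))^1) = 1839 * sqrt(2) / 104409500743 +104404017127 / 417638002972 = 0.25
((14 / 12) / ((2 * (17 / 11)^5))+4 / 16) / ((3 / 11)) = 14814052 / 12778713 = 1.16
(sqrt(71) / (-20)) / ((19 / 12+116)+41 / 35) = -21* sqrt(71) / 49877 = -0.00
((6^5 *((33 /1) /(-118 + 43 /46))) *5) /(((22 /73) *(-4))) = 3263976 /359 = 9091.86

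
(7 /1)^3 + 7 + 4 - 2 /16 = 2831 /8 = 353.88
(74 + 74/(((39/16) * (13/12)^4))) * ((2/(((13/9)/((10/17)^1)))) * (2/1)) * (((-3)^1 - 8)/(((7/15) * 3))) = -1229.23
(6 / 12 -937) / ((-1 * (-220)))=-1873 / 440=-4.26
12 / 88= 0.14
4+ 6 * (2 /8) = 11 /2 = 5.50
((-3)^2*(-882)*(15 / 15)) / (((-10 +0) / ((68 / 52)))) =67473 / 65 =1038.05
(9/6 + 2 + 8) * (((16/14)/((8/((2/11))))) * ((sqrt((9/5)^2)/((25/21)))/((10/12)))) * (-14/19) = -52164/130625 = -0.40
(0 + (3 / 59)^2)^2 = 81 / 12117361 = 0.00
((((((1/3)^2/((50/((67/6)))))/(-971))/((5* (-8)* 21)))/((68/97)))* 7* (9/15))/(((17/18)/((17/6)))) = 6499/11885040000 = 0.00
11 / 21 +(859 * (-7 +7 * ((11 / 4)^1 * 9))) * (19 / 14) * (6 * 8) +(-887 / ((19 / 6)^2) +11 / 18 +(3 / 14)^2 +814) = 5924631290251 / 636804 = 9303696.73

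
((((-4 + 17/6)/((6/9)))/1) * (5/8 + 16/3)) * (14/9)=-7007/432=-16.22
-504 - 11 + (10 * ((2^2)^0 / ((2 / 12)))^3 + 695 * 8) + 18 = 7223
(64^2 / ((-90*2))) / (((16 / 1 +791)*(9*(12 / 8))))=-2048 / 980505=-0.00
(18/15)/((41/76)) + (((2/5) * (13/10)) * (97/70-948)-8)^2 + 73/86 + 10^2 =1351646415945293/5399187500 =250342.56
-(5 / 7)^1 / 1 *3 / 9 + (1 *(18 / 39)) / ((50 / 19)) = -428 / 6825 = -0.06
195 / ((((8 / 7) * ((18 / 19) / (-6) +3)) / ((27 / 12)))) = 135.08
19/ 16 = 1.19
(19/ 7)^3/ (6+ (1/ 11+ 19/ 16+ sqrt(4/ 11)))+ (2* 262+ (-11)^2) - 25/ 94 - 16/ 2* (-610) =41491543310893/ 7506384382 - 38629888* sqrt(11)/ 558986071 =5527.27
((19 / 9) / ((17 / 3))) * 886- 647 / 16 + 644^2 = 415025.64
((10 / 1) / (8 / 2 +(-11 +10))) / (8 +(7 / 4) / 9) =24 / 59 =0.41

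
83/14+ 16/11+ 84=14073/154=91.38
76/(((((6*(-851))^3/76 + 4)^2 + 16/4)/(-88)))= -301796/138444239881526531641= -0.00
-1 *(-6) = 6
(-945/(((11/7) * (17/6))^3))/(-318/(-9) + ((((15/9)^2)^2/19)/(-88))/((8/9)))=-766224023040/2528259784039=-0.30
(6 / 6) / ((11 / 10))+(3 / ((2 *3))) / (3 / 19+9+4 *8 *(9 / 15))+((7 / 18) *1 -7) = -1010707 / 177804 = -5.68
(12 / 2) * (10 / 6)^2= 50 / 3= 16.67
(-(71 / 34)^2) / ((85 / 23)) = -115943 / 98260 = -1.18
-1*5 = -5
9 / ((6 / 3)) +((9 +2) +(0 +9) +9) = 67 / 2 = 33.50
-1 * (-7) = 7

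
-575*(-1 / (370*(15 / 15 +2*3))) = 115 / 518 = 0.22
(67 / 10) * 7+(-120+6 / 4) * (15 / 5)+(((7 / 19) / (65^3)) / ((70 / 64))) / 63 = -507224410843 / 1643630625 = -308.60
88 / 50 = 44 / 25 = 1.76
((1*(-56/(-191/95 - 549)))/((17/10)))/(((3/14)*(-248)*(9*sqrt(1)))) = -6650/53202231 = -0.00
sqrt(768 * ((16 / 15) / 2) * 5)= 32 * sqrt(2)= 45.25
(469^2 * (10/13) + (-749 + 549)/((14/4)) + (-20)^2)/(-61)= -15428470/5551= -2779.40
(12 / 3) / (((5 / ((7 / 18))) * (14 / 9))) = 1 / 5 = 0.20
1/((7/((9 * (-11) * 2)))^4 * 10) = 768476808/12005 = 64013.06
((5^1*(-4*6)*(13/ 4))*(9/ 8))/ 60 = -117/ 16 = -7.31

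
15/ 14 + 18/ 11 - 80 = -11903/ 154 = -77.29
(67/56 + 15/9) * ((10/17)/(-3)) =-2405/4284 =-0.56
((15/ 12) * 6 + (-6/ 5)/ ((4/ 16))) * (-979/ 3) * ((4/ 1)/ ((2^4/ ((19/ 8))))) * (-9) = 1506681/ 320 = 4708.38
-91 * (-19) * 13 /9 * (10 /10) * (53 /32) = 1191281 /288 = 4136.39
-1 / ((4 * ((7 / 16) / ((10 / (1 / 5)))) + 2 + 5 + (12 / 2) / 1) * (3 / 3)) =-200 / 2607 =-0.08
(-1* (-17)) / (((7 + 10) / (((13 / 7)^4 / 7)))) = 28561 / 16807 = 1.70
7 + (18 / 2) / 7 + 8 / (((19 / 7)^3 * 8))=400223 / 48013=8.34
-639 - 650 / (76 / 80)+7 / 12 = -301559 / 228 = -1322.63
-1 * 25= -25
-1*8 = -8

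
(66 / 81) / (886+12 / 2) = 0.00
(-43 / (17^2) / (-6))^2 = 1849 / 3006756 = 0.00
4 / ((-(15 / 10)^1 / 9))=-24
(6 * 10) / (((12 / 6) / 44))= 1320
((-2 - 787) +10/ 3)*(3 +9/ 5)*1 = -18856/ 5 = -3771.20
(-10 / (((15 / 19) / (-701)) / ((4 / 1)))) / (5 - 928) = -38.48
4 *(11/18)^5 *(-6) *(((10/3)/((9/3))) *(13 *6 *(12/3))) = -41873260/59049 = -709.13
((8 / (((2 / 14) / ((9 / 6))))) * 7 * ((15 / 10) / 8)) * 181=79821 / 4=19955.25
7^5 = 16807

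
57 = 57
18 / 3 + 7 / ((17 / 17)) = 13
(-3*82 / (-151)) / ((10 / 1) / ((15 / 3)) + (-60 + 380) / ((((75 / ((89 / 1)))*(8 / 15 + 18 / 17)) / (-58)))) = -861 / 7309759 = -0.00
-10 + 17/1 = 7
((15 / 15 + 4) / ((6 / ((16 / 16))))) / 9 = 5 / 54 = 0.09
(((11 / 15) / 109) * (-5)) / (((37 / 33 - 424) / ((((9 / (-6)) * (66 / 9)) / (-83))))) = 0.00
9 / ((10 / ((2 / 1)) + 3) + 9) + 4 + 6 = 179 / 17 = 10.53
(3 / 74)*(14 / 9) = 7 / 111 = 0.06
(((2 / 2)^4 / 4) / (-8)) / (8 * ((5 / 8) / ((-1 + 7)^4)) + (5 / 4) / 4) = -81 / 820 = -0.10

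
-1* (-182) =182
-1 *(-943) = 943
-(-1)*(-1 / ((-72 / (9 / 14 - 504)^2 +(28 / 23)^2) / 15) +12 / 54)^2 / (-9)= -148535861967670566062881 / 13637198402363053598976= -10.89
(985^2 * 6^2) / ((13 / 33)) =1152627300 / 13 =88663638.46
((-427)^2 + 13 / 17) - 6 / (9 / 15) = 3099436 / 17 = 182319.76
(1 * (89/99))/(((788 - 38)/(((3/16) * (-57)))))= -1691/132000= -0.01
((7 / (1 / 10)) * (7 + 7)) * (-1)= -980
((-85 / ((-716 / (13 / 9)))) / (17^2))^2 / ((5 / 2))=845 / 6000382152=0.00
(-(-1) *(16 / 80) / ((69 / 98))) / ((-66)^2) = 49 / 751410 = 0.00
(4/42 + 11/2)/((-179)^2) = 235/1345722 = 0.00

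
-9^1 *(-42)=378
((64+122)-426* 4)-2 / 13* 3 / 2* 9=-19761 / 13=-1520.08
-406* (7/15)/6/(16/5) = -1421/144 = -9.87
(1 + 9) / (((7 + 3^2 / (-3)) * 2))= 5 / 4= 1.25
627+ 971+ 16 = 1614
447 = 447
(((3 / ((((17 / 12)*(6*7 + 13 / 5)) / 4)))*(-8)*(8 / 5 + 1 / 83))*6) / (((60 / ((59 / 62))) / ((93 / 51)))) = -50976 / 119935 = -0.43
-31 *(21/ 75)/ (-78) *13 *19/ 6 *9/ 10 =4123/ 1000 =4.12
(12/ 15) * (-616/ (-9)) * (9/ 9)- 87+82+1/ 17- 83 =-25387/ 765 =-33.19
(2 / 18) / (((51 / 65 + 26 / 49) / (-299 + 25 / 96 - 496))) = -242999575 / 3619296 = -67.14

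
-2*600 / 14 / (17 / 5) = -3000 / 119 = -25.21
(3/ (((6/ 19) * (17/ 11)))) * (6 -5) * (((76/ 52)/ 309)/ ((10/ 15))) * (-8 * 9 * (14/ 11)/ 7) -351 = -8002809/ 22763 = -351.57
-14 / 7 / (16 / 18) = -2.25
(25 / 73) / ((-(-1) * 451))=25 / 32923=0.00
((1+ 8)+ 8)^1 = 17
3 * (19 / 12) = 19 / 4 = 4.75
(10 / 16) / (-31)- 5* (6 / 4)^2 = -2795 / 248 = -11.27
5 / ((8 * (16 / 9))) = 45 / 128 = 0.35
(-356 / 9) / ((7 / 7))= -356 / 9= -39.56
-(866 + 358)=-1224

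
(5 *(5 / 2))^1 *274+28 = 3453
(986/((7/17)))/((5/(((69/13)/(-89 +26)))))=-385526/9555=-40.35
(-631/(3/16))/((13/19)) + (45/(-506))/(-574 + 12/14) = -389416519043/79172808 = -4918.56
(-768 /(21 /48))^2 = 150994944 /49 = 3081529.47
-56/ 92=-14/ 23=-0.61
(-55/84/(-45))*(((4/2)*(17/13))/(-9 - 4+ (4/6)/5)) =-935/316134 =-0.00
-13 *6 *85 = -6630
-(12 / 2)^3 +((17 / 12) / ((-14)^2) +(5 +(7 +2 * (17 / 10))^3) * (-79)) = -89475.25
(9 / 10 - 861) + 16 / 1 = -8441 / 10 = -844.10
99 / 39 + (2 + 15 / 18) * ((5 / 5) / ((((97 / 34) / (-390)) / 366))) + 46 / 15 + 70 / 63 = -8043731587 / 56745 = -141752.25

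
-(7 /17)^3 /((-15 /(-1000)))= -68600 /14739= -4.65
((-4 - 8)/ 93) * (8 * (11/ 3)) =-352/ 93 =-3.78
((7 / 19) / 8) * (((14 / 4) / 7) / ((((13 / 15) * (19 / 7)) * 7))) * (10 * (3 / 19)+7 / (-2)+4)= 8295 / 2853344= 0.00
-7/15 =-0.47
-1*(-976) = 976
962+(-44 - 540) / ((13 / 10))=6666 / 13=512.77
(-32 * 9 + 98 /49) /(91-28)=-4.54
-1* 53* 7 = -371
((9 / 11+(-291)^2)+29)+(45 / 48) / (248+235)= 2400365799 / 28336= 84710.82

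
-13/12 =-1.08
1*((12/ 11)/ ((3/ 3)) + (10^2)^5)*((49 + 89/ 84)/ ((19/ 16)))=264314285743120/ 627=421553884757.77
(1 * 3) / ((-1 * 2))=-1.50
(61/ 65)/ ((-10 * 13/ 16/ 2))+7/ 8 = 21767/ 33800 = 0.64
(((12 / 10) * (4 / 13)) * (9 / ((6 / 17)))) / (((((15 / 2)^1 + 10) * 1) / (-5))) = -1224 / 455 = -2.69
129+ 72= 201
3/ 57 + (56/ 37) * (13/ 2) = 6953/ 703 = 9.89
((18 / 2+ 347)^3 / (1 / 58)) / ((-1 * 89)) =-29402752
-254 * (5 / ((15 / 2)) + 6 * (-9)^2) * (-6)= 741680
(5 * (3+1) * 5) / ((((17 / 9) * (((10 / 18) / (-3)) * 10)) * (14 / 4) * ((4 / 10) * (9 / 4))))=-1080 / 119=-9.08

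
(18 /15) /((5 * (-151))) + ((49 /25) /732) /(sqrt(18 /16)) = -6 /3775 + 49 * sqrt(2) /27450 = 0.00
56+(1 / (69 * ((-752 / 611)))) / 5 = 309107 / 5520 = 56.00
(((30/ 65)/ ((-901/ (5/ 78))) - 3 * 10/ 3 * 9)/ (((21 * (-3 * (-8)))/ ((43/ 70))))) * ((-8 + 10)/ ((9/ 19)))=-319895533/ 690692184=-0.46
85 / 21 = 4.05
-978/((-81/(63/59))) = 2282/177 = 12.89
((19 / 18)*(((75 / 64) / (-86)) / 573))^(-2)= 358070543253504 / 225625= 1587016258.19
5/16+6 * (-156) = -14971/16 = -935.69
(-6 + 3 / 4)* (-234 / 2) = 2457 / 4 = 614.25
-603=-603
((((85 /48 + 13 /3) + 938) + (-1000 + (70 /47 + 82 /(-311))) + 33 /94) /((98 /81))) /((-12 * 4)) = 343000179 /366711296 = 0.94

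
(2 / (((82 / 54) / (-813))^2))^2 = 928703816626611204 / 2825761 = 328656180273.78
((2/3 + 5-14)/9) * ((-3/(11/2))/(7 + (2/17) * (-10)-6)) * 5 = -4250/297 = -14.31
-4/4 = -1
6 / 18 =1 / 3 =0.33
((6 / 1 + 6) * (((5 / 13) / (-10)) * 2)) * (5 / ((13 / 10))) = -600 / 169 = -3.55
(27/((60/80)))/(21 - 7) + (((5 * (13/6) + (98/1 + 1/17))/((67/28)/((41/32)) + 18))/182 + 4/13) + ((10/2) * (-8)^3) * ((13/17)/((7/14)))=-414133482835/105851928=-3912.38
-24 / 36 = -2 / 3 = -0.67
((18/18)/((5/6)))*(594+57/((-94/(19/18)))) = 66931/94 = 712.03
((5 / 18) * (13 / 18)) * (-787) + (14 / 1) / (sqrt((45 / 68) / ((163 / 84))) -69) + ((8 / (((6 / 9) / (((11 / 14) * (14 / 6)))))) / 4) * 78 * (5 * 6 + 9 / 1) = 3935273383105 / 237452148 -7 * sqrt(290955) / 2198631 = 16572.91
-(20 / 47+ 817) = -38419 / 47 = -817.43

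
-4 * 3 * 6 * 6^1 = -432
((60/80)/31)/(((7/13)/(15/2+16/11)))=7683/19096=0.40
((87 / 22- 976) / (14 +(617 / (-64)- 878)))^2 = 2770969600 / 2238330721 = 1.24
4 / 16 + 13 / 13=5 / 4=1.25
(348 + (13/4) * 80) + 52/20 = 3053/5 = 610.60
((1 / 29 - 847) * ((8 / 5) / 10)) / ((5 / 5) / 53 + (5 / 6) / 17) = -531128688 / 266075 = -1996.16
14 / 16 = 7 / 8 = 0.88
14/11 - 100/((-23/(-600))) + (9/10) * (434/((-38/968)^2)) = 114557279114/456665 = 250856.27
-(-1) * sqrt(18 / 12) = sqrt(6) / 2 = 1.22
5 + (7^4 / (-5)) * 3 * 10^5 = -144059995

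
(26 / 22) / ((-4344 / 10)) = -65 / 23892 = -0.00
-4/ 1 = -4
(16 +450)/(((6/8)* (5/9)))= 5592/5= 1118.40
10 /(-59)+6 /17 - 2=-1822 /1003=-1.82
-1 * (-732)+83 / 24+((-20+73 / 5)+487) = 146047 / 120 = 1217.06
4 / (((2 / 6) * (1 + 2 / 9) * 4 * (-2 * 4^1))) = -27 / 88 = -0.31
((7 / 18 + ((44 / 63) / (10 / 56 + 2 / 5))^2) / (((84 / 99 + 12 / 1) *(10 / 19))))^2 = 168172075064124769 / 2256624548907033600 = 0.07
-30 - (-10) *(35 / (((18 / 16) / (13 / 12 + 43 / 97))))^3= 19246166680910230 / 17964142659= 1071365.72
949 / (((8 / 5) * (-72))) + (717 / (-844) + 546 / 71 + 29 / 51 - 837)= -122904389165 / 146693952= -837.83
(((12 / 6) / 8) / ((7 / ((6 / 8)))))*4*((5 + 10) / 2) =45 / 56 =0.80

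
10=10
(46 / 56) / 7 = 23 / 196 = 0.12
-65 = -65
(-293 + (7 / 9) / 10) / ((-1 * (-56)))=-26363 / 5040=-5.23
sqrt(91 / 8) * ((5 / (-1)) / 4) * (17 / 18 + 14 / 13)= -2365 * sqrt(182) / 3744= -8.52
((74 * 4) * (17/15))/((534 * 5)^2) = 1258/26733375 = 0.00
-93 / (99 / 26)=-806 / 33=-24.42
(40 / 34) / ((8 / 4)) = 10 / 17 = 0.59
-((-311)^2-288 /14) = -676903 /7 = -96700.43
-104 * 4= -416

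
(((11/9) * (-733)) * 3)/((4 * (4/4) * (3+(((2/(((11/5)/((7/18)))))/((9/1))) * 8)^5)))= -1509259524580410471/6745485521985412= -223.74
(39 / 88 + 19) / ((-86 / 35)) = -59885 / 7568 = -7.91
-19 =-19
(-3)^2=9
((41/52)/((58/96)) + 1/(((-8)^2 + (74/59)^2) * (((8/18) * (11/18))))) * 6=7730956611/946594220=8.17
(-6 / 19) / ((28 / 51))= -0.58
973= 973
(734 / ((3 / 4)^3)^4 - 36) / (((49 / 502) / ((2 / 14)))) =6172263023336 / 182284263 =33860.65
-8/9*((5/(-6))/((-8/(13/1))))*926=-30095/27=-1114.63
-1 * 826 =-826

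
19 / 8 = 2.38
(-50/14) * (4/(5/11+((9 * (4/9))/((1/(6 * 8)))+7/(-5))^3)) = -0.00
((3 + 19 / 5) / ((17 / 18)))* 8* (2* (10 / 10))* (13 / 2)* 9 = 33696 / 5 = 6739.20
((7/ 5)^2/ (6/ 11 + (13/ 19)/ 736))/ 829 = 7537376/ 1741874075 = 0.00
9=9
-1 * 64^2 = -4096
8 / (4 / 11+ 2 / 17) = 748 / 45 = 16.62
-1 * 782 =-782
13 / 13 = 1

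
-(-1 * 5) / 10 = 1 / 2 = 0.50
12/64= 3/16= 0.19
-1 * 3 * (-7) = 21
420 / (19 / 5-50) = -100 / 11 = -9.09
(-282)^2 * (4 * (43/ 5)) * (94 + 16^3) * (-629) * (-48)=346068894002688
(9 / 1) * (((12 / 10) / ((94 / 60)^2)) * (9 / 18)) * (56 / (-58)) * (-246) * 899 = 1037746080 / 2209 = 469780.93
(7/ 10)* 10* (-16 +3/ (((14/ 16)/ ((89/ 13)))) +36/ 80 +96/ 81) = 447553/ 7020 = 63.75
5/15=1/3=0.33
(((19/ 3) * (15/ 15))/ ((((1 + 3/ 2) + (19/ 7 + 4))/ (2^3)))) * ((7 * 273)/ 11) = 1355536/ 1419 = 955.28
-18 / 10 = -9 / 5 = -1.80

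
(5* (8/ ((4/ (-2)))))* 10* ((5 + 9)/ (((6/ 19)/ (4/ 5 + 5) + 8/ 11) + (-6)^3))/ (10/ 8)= 6788320/ 652219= 10.41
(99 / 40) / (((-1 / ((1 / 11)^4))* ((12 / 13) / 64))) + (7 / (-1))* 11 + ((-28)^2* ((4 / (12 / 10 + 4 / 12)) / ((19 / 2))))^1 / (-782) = -87884609971 / 1137119885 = -77.29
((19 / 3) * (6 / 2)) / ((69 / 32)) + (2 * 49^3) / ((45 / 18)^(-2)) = 202945741 / 138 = 1470621.31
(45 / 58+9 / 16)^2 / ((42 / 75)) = 9641025 / 3014144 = 3.20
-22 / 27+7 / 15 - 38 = -38.35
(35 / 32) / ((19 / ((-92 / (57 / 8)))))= -805 / 1083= -0.74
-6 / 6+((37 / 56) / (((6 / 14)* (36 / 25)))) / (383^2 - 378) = -126411779 / 126412704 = -1.00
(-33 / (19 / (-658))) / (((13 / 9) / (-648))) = -126636048 / 247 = -512696.55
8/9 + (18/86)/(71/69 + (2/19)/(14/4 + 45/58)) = 36043658/33142293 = 1.09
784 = 784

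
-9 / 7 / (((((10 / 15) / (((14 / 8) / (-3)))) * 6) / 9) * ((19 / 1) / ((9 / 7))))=243 / 2128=0.11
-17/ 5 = -3.40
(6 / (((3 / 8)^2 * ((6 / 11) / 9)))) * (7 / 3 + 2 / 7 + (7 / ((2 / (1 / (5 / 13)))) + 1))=940192 / 105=8954.21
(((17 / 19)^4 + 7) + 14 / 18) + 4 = 14565715 / 1172889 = 12.42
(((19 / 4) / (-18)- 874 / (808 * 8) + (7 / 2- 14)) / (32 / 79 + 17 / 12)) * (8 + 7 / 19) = -1327417171 / 26512904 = -50.07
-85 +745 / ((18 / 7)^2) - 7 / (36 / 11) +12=3040 / 81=37.53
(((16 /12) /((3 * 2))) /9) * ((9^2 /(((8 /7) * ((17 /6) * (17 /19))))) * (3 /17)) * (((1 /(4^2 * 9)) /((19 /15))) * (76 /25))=399 /196520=0.00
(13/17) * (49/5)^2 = 31213/425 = 73.44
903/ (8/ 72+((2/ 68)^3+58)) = 319423608/ 20556001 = 15.54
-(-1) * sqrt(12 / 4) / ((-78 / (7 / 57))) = -7 * sqrt(3) / 4446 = -0.00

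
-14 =-14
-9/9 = -1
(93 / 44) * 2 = 93 / 22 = 4.23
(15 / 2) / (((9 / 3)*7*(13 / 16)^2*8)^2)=2560 / 4198467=0.00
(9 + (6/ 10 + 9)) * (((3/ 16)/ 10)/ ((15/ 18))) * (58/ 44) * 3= 72819/ 44000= 1.65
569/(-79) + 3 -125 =-129.20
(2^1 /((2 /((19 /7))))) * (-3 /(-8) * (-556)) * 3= -23769 /14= -1697.79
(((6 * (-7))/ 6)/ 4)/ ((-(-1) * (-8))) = 0.22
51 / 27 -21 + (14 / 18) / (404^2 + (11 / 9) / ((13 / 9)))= -52136111 / 2728053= -19.11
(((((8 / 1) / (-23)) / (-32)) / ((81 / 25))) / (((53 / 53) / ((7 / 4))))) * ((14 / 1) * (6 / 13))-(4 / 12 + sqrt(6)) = -sqrt(6)-9539 / 32292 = -2.74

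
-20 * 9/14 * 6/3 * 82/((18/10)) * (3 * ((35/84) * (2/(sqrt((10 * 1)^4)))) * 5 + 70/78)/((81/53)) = -17329675/22113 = -783.69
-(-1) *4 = 4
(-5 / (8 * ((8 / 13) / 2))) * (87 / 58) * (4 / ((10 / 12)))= -14.62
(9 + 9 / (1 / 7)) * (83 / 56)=747 / 7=106.71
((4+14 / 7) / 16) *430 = 645 / 4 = 161.25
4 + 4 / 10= 22 / 5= 4.40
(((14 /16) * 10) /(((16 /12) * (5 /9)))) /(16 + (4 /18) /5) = 8505 /11552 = 0.74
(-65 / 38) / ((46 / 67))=-4355 / 1748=-2.49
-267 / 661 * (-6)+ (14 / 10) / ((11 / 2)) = 97364 / 36355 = 2.68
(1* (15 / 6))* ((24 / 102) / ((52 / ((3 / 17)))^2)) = 45 / 6642376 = 0.00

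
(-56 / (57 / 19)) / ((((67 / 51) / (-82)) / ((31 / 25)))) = 2419984 / 1675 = 1444.77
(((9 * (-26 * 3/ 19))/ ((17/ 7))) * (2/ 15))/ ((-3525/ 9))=9828/ 1897625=0.01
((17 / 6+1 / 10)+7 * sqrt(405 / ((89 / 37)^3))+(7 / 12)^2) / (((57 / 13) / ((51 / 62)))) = 7.70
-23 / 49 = -0.47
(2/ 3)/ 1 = 2/ 3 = 0.67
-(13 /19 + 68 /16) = -4.93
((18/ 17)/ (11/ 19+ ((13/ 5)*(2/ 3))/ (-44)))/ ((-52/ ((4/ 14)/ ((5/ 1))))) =-11286/ 5233501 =-0.00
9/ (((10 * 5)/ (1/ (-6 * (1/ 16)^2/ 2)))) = -384/ 25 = -15.36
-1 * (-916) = 916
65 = 65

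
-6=-6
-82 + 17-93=-158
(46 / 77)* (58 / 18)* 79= 105386 / 693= 152.07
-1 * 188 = -188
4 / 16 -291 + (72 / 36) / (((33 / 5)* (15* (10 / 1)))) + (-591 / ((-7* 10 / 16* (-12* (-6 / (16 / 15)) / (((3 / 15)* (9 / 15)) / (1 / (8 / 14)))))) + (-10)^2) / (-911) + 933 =7094483848369 / 11048152500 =642.14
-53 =-53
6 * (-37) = -222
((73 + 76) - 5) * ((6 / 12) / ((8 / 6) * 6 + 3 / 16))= 1152 / 131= 8.79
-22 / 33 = -2 / 3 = -0.67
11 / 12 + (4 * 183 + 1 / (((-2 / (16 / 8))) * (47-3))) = 48371 / 66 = 732.89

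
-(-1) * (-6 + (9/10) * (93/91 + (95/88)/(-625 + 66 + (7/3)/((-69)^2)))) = -129970856055/25574957408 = -5.08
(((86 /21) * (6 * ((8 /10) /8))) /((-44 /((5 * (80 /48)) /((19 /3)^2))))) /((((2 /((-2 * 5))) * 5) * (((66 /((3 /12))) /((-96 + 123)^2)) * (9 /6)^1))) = 52245 /2446136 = 0.02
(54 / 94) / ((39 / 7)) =63 / 611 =0.10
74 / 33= 2.24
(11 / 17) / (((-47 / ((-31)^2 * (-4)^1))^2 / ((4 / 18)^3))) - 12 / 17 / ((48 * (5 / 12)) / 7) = 6467770259 / 136880685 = 47.25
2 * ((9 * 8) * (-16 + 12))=-576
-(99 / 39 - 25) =292 / 13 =22.46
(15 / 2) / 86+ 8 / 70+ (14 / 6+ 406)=7378139 / 18060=408.53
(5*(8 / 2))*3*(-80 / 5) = -960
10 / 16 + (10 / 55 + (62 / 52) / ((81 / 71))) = 171607 / 92664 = 1.85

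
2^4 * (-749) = -11984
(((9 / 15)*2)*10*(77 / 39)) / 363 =28 / 429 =0.07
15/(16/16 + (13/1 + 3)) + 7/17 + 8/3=202/51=3.96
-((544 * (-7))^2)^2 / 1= -210275056746496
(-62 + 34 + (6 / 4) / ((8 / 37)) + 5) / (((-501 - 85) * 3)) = 257 / 28128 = 0.01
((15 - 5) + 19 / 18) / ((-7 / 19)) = -3781 / 126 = -30.01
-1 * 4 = -4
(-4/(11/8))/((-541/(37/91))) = 1184/541541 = 0.00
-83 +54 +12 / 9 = -83 / 3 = -27.67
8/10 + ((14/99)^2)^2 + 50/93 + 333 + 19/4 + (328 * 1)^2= 6427570240664501/59556952620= 107923.09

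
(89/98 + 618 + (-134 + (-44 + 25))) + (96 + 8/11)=606521/1078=562.64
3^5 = 243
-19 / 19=-1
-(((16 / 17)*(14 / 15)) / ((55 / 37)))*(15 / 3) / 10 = -4144 / 14025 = -0.30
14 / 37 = 0.38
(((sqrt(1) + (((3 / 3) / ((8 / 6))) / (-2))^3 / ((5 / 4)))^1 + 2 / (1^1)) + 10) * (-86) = -356599 / 320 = -1114.37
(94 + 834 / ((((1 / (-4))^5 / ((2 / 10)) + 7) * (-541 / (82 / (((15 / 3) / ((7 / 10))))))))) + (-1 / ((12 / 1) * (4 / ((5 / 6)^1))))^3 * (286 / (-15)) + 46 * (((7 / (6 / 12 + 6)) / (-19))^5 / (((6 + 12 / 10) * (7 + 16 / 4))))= 13000520204731248733652883899 / 142128589302422613979545600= 91.47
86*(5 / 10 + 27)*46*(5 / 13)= 543950 / 13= 41842.31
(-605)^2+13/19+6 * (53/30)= 366036.28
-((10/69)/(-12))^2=-25/171396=-0.00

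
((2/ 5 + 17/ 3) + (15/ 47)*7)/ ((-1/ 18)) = -35112/ 235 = -149.41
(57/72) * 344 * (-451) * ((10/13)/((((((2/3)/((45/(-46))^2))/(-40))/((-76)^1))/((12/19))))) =-1790749620000/6877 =-260396920.17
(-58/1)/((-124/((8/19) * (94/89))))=10904/52421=0.21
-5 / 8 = -0.62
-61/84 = -0.73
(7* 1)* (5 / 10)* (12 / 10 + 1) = 7.70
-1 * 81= -81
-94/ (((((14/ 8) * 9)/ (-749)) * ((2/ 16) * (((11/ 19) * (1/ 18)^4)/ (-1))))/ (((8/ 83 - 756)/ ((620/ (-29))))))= -6488962108075008/ 28303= -229267643291.35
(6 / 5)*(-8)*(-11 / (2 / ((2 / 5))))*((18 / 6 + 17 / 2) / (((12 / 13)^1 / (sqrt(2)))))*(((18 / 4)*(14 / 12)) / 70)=27.91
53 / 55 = 0.96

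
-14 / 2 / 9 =-7 / 9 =-0.78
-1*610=-610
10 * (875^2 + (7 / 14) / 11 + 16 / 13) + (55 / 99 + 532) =9854295574 / 1287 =7656795.32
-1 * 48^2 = -2304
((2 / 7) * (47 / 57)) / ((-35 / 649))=-61006 / 13965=-4.37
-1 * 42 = -42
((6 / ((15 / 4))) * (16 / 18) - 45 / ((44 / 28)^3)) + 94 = 5020739 / 59895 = 83.83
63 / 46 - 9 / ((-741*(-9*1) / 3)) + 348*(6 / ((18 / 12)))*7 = 110726843 / 11362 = 9745.37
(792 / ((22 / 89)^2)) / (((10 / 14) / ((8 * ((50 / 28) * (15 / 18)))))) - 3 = 2376267 / 11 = 216024.27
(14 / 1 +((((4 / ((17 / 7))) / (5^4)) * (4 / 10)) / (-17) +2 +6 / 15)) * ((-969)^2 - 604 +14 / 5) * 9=625420306782054 / 4515625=138501382.82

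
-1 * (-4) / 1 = 4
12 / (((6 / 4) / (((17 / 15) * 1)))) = 136 / 15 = 9.07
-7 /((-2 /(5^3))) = 437.50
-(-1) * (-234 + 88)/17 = -146/17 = -8.59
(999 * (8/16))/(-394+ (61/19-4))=-18981/15002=-1.27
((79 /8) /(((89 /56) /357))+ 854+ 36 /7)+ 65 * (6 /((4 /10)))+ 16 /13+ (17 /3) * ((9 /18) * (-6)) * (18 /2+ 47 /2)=56710609 /16198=3501.09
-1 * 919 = -919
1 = 1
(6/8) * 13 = 39/4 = 9.75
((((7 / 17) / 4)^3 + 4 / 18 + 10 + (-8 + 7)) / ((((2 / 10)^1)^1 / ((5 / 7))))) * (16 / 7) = 652523575 / 8666532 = 75.29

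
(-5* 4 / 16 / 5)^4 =1 / 256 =0.00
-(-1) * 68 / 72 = 17 / 18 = 0.94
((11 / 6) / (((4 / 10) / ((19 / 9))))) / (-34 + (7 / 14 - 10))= -1045 / 4698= -0.22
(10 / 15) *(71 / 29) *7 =11.43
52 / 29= 1.79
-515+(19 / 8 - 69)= -4653 / 8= -581.62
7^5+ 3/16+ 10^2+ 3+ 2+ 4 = 16916.19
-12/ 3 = -4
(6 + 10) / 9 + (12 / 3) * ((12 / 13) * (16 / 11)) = 9200 / 1287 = 7.15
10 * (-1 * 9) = -90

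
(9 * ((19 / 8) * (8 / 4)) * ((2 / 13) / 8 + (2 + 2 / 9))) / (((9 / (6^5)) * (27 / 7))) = 279034 / 13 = 21464.15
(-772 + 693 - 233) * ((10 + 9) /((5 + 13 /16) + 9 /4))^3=-2921824256 /715563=-4083.25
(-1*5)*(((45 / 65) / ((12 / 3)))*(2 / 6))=-15 / 52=-0.29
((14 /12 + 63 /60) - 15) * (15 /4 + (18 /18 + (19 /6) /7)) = -335179 /5040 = -66.50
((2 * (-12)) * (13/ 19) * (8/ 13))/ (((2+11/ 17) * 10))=-0.38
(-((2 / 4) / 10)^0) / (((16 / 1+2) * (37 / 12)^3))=-96 / 50653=-0.00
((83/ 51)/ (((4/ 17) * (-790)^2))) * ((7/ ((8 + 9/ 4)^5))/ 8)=4648/ 54229391283075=0.00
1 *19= 19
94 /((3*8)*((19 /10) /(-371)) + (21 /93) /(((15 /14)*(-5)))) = -40541025 /71189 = -569.48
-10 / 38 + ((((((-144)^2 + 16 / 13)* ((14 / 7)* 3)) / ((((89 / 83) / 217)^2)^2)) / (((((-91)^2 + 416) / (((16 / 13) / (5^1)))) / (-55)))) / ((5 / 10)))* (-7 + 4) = 1138394876968040582568403177 / 584048008632049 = 1949146063581.96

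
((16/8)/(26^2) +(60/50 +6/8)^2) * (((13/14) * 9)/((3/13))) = 771747/5600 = 137.81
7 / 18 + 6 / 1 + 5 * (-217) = -19415 / 18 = -1078.61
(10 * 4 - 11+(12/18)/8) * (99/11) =1047/4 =261.75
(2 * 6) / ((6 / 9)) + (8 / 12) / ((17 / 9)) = 312 / 17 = 18.35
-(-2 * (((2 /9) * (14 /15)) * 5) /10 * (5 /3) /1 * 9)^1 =28 /9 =3.11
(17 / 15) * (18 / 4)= 5.10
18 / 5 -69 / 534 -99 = -95.53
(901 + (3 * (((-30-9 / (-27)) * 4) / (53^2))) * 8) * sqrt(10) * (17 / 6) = 14325679 * sqrt(10) / 5618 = 8063.68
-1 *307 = -307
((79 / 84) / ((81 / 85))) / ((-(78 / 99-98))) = 73865 / 7275744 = 0.01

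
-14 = -14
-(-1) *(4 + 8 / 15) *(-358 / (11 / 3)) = -24344 / 55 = -442.62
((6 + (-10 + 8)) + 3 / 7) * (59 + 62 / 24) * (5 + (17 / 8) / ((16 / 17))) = 21282461 / 10752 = 1979.40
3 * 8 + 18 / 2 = 33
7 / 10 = 0.70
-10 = -10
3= 3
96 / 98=48 / 49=0.98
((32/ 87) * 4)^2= 16384/ 7569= 2.16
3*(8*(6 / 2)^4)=1944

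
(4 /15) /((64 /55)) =11 /48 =0.23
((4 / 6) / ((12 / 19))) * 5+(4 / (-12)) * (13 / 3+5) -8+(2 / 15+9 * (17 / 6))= 99 / 5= 19.80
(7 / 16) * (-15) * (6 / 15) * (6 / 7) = -9 / 4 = -2.25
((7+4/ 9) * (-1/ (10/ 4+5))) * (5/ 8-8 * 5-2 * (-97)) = -82879/ 540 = -153.48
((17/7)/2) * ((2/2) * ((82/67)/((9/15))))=3485/1407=2.48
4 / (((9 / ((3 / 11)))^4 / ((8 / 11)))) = 32 / 13045131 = 0.00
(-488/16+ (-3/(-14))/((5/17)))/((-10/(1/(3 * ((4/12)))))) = 521/175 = 2.98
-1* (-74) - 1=73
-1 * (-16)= 16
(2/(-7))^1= -2/7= -0.29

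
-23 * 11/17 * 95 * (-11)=264385/17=15552.06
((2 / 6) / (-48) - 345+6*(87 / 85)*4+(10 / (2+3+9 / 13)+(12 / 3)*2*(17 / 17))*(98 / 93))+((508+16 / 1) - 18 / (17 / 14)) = 2794034969 / 14039280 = 199.02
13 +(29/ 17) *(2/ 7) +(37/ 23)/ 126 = 665099/ 49266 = 13.50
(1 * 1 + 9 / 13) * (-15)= -330 / 13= -25.38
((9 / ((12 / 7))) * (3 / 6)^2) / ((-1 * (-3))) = 7 / 16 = 0.44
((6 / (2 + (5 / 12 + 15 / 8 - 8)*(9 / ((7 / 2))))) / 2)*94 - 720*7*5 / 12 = -753396 / 355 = -2122.24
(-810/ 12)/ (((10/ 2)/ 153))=-4131/ 2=-2065.50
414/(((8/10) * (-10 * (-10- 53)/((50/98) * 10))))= 2875/686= 4.19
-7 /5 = -1.40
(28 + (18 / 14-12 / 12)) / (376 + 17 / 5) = 990 / 13279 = 0.07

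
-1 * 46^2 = -2116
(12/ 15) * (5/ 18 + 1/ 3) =22/ 45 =0.49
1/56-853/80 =-5961/560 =-10.64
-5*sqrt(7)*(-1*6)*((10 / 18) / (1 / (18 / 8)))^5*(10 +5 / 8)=3984375*sqrt(7) / 4096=2573.65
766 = 766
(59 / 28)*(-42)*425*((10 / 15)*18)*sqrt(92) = -902700*sqrt(23) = -4329197.12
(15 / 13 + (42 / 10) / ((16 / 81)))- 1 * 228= -213807 / 1040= -205.58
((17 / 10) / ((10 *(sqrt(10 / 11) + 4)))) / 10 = 187 / 41500 - 17 *sqrt(110) / 166000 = 0.00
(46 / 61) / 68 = 23 / 2074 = 0.01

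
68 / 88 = 17 / 22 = 0.77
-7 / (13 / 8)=-56 / 13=-4.31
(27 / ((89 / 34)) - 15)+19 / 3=1.65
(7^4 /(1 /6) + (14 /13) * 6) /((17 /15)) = 2810430 /221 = 12716.88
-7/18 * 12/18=-7/27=-0.26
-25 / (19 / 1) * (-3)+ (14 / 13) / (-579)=564259 / 143013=3.95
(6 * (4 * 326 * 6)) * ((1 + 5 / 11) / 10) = 375552 / 55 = 6828.22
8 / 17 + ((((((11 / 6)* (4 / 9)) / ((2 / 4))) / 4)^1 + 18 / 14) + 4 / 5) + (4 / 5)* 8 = 150428 / 16065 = 9.36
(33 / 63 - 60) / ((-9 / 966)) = 57454 / 9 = 6383.78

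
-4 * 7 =-28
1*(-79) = -79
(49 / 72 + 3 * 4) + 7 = 1417 / 72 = 19.68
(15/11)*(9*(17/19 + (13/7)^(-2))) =513540/35321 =14.54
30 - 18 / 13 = 28.62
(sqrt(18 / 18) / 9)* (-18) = -2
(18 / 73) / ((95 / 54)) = 972 / 6935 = 0.14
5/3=1.67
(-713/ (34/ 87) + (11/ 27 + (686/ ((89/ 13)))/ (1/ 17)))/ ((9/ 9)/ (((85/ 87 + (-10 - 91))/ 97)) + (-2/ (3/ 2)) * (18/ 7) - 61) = 300089744843/ 162737107425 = 1.84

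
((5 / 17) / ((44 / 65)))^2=105625 / 559504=0.19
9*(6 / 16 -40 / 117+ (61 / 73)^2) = 6.58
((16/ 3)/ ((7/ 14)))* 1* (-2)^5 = -341.33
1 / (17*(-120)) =-1 / 2040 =-0.00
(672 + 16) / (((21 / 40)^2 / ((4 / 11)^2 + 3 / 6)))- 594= 984.14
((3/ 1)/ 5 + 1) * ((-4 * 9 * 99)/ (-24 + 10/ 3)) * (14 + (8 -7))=128304/ 31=4138.84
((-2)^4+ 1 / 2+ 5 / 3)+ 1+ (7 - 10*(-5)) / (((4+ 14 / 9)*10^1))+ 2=33289 / 1500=22.19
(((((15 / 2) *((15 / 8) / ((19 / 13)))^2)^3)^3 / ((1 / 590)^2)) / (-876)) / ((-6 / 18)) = 556017381286440592645750742244627021811902523040771484375 / 70109586243696153867538581137628912674668544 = 7930689811144.54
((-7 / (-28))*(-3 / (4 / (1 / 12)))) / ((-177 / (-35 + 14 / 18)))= -77 / 25488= -0.00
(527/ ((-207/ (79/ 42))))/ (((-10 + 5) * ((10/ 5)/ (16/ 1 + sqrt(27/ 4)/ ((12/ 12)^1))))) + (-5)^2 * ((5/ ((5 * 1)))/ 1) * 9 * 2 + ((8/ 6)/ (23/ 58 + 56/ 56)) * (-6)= 41633 * sqrt(3)/ 57960 + 29468326/ 65205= 453.18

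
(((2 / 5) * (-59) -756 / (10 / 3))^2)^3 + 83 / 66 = 254196700337267141099 / 1031250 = 246493770024016.62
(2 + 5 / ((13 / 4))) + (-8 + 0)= -58 / 13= -4.46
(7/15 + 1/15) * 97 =776/15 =51.73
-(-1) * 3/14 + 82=1151/14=82.21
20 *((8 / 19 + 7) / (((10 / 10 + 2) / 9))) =445.26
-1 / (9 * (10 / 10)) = -1 / 9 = -0.11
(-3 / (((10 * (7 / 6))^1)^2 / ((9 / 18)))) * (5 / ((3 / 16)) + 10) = -99 / 245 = -0.40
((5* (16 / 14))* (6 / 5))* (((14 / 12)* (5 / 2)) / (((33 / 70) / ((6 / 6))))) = 1400 / 33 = 42.42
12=12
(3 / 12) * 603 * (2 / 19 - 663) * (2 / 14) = -7594785 / 532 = -14275.91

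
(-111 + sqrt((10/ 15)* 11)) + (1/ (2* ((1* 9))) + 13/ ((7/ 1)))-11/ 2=-7219/ 63 + sqrt(66)/ 3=-111.88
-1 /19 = -0.05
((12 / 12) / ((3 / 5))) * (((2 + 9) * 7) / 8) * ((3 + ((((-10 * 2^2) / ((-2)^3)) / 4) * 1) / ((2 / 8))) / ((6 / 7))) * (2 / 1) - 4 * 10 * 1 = 2335 / 9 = 259.44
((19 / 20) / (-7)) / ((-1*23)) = 19 / 3220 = 0.01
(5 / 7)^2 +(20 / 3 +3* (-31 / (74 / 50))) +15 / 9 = -293675 / 5439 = -53.99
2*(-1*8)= -16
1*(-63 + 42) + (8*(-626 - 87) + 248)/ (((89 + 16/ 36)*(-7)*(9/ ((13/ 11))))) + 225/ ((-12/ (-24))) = 430.14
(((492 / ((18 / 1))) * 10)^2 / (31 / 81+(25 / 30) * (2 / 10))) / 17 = 12103200 / 1513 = 7999.47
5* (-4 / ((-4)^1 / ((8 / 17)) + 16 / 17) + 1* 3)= 4535 / 257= 17.65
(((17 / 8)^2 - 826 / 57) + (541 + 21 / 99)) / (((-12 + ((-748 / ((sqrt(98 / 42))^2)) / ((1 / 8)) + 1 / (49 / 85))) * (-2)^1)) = 1044555491 / 10125658752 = 0.10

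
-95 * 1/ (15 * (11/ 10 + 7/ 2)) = -95/ 69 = -1.38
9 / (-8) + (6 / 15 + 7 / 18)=-121 / 360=-0.34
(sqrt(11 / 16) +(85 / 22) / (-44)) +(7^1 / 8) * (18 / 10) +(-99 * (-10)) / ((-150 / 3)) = -44317 / 2420 +sqrt(11) / 4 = -17.48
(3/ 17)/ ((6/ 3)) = 3/ 34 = 0.09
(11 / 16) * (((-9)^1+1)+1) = -77 / 16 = -4.81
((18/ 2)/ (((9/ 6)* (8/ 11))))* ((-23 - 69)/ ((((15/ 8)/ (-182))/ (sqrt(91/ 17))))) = 368368* sqrt(1547)/ 85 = 170454.37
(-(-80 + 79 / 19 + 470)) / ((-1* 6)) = 7489 / 114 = 65.69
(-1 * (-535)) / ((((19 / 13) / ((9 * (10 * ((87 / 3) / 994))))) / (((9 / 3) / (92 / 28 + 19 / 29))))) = 31585437 / 43168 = 731.69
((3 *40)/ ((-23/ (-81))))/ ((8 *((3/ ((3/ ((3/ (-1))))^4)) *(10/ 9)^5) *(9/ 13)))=6908733/ 460000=15.02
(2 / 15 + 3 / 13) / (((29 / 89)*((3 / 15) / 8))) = 50552 / 1131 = 44.70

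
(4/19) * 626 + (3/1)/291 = 242907/1843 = 131.80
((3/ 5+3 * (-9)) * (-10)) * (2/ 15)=176/ 5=35.20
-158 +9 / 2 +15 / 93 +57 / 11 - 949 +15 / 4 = -1491407 / 1364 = -1093.41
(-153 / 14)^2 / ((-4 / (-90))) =2687.26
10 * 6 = 60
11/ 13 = 0.85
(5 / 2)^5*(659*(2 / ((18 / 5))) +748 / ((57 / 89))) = 819753125 / 5472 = 149808.69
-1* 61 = -61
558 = 558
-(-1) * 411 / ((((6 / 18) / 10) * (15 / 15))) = 12330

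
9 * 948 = 8532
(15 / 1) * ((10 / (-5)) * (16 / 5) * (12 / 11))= -1152 / 11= -104.73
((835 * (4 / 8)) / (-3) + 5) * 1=-805 / 6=-134.17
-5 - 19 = -24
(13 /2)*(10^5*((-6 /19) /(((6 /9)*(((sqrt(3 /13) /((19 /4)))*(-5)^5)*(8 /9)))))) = 351*sqrt(39) /2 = 1096.00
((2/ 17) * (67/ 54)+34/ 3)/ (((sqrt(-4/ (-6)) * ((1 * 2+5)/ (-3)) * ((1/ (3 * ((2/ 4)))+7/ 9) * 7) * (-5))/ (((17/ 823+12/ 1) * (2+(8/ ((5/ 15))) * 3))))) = 148359233 * sqrt(6)/ 3427795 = 106.02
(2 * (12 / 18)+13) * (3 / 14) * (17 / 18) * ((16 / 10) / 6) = 731 / 945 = 0.77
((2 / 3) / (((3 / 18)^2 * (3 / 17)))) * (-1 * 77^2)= -806344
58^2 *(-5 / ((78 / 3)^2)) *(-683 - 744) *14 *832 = 5376479360 / 13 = 413575335.38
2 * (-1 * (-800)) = 1600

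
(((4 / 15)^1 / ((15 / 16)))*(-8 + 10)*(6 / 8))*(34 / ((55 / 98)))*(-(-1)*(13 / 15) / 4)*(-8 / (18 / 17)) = -23563904 / 556875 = -42.31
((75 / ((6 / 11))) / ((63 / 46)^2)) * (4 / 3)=1163800 / 11907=97.74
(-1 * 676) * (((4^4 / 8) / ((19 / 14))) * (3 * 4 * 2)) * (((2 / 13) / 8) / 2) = -69888 / 19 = -3678.32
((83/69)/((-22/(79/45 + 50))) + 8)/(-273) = -353173/18648630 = -0.02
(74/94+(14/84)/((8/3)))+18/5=16731/3760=4.45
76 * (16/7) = 1216/7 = 173.71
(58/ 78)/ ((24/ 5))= 145/ 936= 0.15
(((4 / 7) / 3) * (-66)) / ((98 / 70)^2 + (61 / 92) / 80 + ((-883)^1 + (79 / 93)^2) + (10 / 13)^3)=61535600755200 / 4306782097458757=0.01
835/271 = 3.08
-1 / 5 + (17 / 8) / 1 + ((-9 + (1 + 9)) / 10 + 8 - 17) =-279 / 40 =-6.98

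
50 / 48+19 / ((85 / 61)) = 29941 / 2040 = 14.68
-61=-61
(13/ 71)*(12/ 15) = 52/ 355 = 0.15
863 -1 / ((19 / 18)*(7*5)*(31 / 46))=862.96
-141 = -141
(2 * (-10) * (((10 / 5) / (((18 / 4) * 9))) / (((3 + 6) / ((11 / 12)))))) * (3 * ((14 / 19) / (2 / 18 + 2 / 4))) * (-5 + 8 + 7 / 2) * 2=-7280 / 1539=-4.73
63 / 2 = 31.50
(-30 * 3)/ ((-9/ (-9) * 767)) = -90/ 767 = -0.12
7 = 7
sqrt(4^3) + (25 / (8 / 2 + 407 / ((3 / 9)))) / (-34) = 13327 / 1666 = 8.00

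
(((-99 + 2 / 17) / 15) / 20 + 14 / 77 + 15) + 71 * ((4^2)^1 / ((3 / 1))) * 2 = 43319609 / 56100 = 772.19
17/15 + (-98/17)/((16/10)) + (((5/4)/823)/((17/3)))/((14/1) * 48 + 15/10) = -930838363/376917540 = -2.47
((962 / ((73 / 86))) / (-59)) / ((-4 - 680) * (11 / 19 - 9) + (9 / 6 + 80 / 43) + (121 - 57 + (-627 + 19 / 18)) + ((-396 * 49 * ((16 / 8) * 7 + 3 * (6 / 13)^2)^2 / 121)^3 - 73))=992848014078145767894924 / 2097875692174034322249016702781355727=0.00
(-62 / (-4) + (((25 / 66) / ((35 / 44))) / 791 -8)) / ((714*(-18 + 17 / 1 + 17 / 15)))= 0.08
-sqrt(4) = -2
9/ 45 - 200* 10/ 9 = -9991/ 45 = -222.02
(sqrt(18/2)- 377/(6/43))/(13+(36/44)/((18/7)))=-178123/879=-202.64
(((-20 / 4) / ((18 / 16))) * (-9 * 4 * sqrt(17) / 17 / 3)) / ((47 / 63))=3360 * sqrt(17) / 799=17.34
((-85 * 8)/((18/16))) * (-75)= 136000/3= 45333.33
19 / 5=3.80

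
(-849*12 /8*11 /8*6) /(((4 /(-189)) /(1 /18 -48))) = -1523256273 /64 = -23800879.27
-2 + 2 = 0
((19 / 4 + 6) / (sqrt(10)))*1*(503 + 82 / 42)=113993*sqrt(10) / 210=1716.56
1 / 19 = 0.05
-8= -8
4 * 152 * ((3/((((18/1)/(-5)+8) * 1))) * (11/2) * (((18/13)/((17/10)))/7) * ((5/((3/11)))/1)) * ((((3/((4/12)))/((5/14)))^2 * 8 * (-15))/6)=-13651545600/221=-61771699.55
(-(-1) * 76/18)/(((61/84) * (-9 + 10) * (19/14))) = 4.28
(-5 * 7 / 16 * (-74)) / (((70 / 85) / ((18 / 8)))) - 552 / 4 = 19473 / 64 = 304.27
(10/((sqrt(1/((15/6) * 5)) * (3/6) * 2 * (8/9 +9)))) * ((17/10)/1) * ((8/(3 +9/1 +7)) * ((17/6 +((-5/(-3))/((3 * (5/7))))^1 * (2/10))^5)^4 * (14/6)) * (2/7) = 66910537930733145966765131759725440756573820885217 * sqrt(2)/17132176909387722168742500000000000000000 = 5523278840.03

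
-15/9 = -1.67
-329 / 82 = -4.01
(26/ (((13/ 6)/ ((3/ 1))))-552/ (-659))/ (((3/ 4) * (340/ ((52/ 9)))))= 24752/ 29655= 0.83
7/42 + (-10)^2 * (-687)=-412199/6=-68699.83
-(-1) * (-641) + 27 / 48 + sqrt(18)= -10247 / 16 + 3 * sqrt(2)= -636.19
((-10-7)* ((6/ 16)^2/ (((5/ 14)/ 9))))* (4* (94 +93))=-1802493/ 40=-45062.32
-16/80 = -1/5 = -0.20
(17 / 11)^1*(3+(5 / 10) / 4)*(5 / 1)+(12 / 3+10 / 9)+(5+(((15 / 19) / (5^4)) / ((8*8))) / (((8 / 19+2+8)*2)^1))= 34.26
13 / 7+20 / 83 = 1219 / 581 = 2.10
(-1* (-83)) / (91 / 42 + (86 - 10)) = 498 / 469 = 1.06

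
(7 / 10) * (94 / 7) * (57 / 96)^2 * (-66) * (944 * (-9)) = 1858204.63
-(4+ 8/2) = -8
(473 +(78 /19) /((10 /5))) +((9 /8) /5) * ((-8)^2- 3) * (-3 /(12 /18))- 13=608441 /1520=400.29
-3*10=-30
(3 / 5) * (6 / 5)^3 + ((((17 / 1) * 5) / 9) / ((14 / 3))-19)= -418409 / 26250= -15.94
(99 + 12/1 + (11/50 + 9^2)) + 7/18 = 43337/225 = 192.61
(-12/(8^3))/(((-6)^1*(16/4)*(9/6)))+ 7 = 10753/1536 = 7.00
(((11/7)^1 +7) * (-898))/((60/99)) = -88902/7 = -12700.29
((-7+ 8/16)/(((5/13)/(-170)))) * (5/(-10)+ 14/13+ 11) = 66521/2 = 33260.50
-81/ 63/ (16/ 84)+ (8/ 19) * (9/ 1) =-225/ 76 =-2.96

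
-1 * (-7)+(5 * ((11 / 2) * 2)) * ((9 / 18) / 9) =181 / 18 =10.06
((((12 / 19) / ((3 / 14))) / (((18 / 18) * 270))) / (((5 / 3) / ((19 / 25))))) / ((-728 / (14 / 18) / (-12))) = 14 / 219375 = 0.00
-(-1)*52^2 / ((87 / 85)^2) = 19536400 / 7569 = 2581.11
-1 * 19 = -19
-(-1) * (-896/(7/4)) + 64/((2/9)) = -224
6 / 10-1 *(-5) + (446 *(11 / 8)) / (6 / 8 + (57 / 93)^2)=11907821 / 21635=550.40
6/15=2/5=0.40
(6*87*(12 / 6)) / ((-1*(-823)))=1.27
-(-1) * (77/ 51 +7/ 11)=1204/ 561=2.15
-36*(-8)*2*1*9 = 5184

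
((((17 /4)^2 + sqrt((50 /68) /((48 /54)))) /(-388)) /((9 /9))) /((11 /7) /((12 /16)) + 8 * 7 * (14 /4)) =-0.00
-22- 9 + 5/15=-92/3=-30.67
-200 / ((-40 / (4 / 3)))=6.67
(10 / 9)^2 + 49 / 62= 10169 / 5022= 2.02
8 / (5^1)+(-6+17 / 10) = -27 / 10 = -2.70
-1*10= -10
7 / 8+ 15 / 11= 197 / 88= 2.24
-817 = -817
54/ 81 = 2/ 3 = 0.67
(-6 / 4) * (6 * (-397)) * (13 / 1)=46449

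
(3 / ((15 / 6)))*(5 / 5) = 1.20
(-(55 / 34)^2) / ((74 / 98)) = -148225 / 42772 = -3.47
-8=-8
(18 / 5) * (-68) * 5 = -1224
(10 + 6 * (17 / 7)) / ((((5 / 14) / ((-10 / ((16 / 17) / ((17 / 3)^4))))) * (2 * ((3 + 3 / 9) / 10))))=-61053851 / 54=-1130626.87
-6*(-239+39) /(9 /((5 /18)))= 1000 /27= 37.04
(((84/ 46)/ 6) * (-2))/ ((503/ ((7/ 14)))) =-7/ 11569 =-0.00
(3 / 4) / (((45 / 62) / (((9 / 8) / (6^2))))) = 31 / 960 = 0.03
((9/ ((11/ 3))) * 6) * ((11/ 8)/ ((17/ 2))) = 2.38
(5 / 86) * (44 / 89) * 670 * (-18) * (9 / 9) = -1326600 / 3827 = -346.64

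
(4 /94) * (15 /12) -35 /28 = -225 /188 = -1.20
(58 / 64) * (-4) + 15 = 91 / 8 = 11.38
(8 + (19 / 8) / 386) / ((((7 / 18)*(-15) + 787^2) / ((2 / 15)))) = 24723 / 14344450940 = 0.00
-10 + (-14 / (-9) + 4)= -40 / 9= -4.44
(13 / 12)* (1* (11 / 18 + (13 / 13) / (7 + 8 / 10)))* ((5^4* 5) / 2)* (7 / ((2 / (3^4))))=11353125 / 32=354785.16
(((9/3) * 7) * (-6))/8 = -63/4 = -15.75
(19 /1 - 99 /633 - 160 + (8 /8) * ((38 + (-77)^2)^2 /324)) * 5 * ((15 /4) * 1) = 6947244225 /3376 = 2057833.01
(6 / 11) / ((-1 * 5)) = -0.11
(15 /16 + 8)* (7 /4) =1001 /64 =15.64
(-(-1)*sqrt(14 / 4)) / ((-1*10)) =-sqrt(14) / 20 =-0.19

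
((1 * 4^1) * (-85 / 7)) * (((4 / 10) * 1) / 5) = -136 / 35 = -3.89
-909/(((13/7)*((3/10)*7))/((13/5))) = -606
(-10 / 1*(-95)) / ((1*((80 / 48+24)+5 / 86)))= 245100 / 6637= 36.93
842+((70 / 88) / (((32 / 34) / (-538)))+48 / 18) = 411803 / 1056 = 389.96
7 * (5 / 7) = 5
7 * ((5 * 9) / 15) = 21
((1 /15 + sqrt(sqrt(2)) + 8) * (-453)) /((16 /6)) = -54813 /40 - 1359 * 2^(1 /4) /8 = -1572.34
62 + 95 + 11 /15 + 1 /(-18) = 14191 /90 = 157.68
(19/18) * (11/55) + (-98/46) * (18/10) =-7501/2070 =-3.62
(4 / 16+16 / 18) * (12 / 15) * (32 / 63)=1312 / 2835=0.46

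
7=7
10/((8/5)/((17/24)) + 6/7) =2975/927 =3.21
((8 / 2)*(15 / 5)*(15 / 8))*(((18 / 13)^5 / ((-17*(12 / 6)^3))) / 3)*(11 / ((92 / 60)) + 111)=-4814855460 / 145175563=-33.17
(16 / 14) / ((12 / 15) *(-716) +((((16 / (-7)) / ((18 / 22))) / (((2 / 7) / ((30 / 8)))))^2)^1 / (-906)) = -81540 / 40973723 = -0.00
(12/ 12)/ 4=1/ 4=0.25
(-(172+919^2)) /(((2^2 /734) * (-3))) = 310017011 /6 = 51669501.83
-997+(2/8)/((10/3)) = -39877/40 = -996.92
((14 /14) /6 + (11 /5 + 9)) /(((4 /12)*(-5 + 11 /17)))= -5797 /740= -7.83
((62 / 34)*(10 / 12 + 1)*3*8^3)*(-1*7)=-611072 / 17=-35945.41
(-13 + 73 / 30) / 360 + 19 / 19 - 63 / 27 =-14717 / 10800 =-1.36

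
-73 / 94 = -0.78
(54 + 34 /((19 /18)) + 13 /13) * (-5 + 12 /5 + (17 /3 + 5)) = 200497 /285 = 703.50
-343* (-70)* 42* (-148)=-149246160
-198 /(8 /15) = -1485 /4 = -371.25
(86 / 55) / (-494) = -43 / 13585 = -0.00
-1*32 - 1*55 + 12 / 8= -171 / 2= -85.50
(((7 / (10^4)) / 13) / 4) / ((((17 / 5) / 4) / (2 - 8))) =-21 / 221000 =-0.00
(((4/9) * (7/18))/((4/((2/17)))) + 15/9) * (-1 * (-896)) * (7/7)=2062592/1377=1497.89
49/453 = 0.11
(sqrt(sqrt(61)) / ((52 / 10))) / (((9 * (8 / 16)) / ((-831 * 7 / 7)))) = -1385 * 61^(1 / 4) / 39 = -99.25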